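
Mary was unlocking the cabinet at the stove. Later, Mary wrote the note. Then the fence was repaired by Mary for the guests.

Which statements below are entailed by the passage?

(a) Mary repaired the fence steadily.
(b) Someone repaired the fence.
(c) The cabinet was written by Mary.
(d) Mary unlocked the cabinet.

(b)

(a) Not entailed — 'steadily' adds information not in the original event.
(b) Entailed — this follows by dropping conjuncts from the repairing event's description.
(c) Not entailed — Mary wrote the note, not the cabinet; the cabinet belongs to the unlocking event.
(d) Not entailed — 'was unlocking' is progressive on an accomplishment; it does not entail the completed 'unlocked'.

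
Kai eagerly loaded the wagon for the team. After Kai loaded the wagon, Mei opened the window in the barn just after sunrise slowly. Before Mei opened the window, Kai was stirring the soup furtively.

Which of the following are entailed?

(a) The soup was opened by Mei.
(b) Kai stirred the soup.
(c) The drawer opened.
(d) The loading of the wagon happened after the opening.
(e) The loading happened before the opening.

(a) Not entailed — Mei opened the window, not the soup; the soup belongs to the stirring event.
(b) Entailed — 'stir' is an activity; 'was stirring' entails that some stirring happened, so 'stirred' holds.
(c) Not entailed — the window is what opened, not the drawer.
(d) Not entailed — the narrative places the loading before the opening, not after.
(e) Entailed — the narrative places the loading before the opening.

(b), (e)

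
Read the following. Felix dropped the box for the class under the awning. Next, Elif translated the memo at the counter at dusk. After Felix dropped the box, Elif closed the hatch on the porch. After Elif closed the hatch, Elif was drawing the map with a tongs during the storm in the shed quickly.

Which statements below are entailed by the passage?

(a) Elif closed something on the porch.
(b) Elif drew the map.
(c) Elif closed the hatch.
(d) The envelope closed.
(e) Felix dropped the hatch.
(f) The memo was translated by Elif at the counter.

(a), (c), (f)

(a) Entailed — the original entails any weakening of itself; this just generalizes the patient.
(b) Not entailed — 'was drawing' is progressive on an accomplishment; it does not entail the completed 'drew'.
(c) Entailed — dropping 'on the porch' leaves a sub-description the original still satisfies.
(d) Not entailed — the hatch is what closed, not the envelope.
(e) Not entailed — Felix dropped the box, not the hatch; the hatch belongs to the closing event.
(f) Entailed — every conjunct here is already in the original translating event.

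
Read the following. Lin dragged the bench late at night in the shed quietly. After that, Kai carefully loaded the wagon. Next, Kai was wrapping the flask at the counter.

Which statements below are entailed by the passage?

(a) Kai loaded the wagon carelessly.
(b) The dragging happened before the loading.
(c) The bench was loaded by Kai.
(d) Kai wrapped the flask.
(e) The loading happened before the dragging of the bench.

(b)

(a) Not entailed — 'carelessly' adds a manner not in (and inconsistent with) the original.
(b) Entailed — the narrative places the dragging before the loading.
(c) Not entailed — Kai loaded the wagon, not the bench; the bench belongs to the dragging event.
(d) Not entailed — 'was wrapping' is progressive on an accomplishment; it does not entail the completed 'wrapped'.
(e) Not entailed — the narrative places the dragging before the loading, not after.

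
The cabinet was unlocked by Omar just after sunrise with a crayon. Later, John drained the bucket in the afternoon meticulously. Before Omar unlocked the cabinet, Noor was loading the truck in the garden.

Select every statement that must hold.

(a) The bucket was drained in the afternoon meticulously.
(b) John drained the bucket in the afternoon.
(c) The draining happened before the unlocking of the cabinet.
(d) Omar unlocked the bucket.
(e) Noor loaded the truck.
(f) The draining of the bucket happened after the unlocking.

(a), (b), (f)

(a) Entailed — this follows by dropping conjuncts from the draining event's description.
(b) Entailed — the original entails any weakening of itself; this just drops 'meticulously'.
(c) Not entailed — the narrative places the unlocking before the draining, not after.
(d) Not entailed — Omar unlocked the cabinet, not the bucket; the bucket belongs to the draining event.
(e) Not entailed — 'was loading' is progressive on an accomplishment; it does not entail the completed 'loaded'.
(f) Entailed — the narrative places the unlocking before the draining.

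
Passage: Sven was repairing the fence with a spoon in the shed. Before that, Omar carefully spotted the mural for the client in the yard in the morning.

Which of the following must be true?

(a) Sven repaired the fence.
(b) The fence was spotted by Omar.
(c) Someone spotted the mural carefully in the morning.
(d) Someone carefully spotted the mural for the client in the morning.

(c), (d)

(a) Not entailed — 'was repairing' is progressive on an accomplishment; it does not entail the completed 'repaired'.
(b) Not entailed — Omar spotted the mural, not the fence; the fence belongs to the repairing event.
(c) Entailed — the original entails any weakening of itself; this just drops 'for the client', 'in the yard' and generalizes the agent.
(d) Entailed — the original entails any weakening of itself; this just drops 'in the yard' and generalizes the agent.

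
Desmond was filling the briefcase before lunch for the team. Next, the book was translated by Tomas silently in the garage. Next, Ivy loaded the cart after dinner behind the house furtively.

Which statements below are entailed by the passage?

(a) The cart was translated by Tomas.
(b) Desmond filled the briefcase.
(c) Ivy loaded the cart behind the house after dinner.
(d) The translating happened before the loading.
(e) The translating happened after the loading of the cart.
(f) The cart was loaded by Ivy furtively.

(c), (d), (f)

(a) Not entailed — Tomas translated the book, not the cart; the cart belongs to the loading event.
(b) Not entailed — 'was filling' is progressive on an accomplishment; it does not entail the completed 'filled'.
(c) Entailed — dropping 'furtively' leaves a sub-description the original still satisfies.
(d) Entailed — the narrative places the translating before the loading.
(e) Not entailed — the narrative places the translating before the loading, not after.
(f) Entailed — dropping 'after dinner', 'behind the house' leaves a sub-description the original still satisfies.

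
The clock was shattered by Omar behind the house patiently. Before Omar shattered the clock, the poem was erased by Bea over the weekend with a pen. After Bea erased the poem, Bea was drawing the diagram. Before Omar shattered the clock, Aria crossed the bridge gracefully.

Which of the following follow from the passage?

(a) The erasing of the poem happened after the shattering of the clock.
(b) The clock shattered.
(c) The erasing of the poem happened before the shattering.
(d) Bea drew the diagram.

(b), (c)

(a) Not entailed — the narrative places the erasing before the shattering, not after.
(b) Entailed — 'Omar shattered the clock' is causative; it entails the inchoative 'the clock shattered'.
(c) Entailed — the narrative places the erasing before the shattering.
(d) Not entailed — 'was drawing' is progressive on an accomplishment; it does not entail the completed 'drew'.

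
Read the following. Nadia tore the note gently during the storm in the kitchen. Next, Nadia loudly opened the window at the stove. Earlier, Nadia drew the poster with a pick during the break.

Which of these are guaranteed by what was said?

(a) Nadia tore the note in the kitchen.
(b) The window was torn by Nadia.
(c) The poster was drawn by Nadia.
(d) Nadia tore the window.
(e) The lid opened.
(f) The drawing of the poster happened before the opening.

(a), (c), (f)

(a) Entailed — this follows by dropping conjuncts from the tearing event's description.
(b) Not entailed — Nadia tore the note, not the window; the window belongs to the opening event.
(c) Entailed — the original entails any weakening of itself; this just drops 'during the break', 'with a pick'.
(d) Not entailed — Nadia tore the note, not the window; the window belongs to the opening event.
(e) Not entailed — the window is what opened, not the lid.
(f) Entailed — the narrative places the drawing before the opening.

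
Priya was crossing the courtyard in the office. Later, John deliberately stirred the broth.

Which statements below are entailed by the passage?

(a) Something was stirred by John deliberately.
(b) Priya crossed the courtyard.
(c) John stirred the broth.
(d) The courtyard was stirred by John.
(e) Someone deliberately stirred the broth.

(a), (c), (e)

(a) Entailed — the original entails any weakening of itself; this just generalizes the patient.
(b) Not entailed — 'was crossing' is progressive on an accomplishment; it does not entail the completed 'crossed'.
(c) Entailed — the original entails any weakening of itself; this just drops 'deliberately'.
(d) Not entailed — John stirred the broth, not the courtyard; the courtyard belongs to the crossing event.
(e) Entailed — the original entails any weakening of itself; this just generalizes the agent.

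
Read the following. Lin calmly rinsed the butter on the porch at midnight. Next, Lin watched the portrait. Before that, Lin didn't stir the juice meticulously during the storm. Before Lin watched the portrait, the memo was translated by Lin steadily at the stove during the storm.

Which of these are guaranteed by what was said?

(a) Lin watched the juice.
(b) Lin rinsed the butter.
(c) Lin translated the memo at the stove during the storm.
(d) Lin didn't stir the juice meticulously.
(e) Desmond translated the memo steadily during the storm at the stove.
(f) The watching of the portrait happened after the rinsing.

(a) Not entailed — Lin watched the portrait, not the juice; the juice belongs to the stirring event.
(b) Entailed — this follows by dropping conjuncts from the rinsing event's description.
(c) Entailed — every conjunct here is already in the original translating event.
(d) Not entailed — dropping 'during the storm' under negation is not valid — the original leaves open that Lin stirred the juice some other way.
(e) Not entailed — the passage has Lin translating the memo, not Desmond.
(f) Entailed — the narrative places the rinsing before the watching.

(b), (c), (f)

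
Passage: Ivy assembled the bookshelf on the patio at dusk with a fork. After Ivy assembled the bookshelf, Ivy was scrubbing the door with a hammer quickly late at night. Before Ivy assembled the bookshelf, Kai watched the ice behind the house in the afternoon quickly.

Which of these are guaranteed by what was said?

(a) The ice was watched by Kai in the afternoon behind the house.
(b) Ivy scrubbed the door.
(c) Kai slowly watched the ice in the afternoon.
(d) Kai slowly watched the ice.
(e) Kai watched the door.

(a) Entailed — every conjunct here is already in the original watching event.
(b) Entailed — 'scrub' is an activity; 'was scrubbing' entails that some scrubbing happened, so 'scrubbed' holds.
(c) Not entailed — 'slowly' adds a manner not in (and inconsistent with) the original.
(d) Not entailed — 'slowly' adds a manner not in (and inconsistent with) the original.
(e) Not entailed — Kai watched the ice, not the door; the door belongs to the scrubbing event.

(a), (b)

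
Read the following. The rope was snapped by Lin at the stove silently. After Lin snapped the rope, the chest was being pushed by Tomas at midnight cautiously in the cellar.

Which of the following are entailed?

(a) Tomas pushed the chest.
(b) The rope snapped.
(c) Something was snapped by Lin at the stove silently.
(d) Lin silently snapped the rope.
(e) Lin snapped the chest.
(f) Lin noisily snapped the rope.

(a) Entailed — 'push' is an activity; 'was pushing' entails that some pushing happened, so 'pushed' holds.
(b) Entailed — 'Lin snapped the rope' is causative; it entails the inchoative 'the rope snapped'.
(c) Entailed — this follows by dropping conjuncts from the snapping event's description.
(d) Entailed — the original entails any weakening of itself; this just drops 'at the stove'.
(e) Not entailed — Lin snapped the rope, not the chest; the chest belongs to the pushing event.
(f) Not entailed — 'noisily' adds a manner not in (and inconsistent with) the original.

(a), (b), (c), (d)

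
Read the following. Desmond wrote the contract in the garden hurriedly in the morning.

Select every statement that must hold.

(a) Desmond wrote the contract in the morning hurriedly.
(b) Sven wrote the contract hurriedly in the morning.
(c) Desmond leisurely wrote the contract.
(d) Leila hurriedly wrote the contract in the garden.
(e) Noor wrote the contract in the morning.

(a)

(a) Entailed — every conjunct here is already in the original writing event.
(b) Not entailed — the passage has Desmond writing the contract, not Sven.
(c) Not entailed — 'leisurely' adds a manner not in (and inconsistent with) the original.
(d) Not entailed — the passage has Desmond writing the contract, not Leila.
(e) Not entailed — the passage has Desmond writing the contract, not Noor.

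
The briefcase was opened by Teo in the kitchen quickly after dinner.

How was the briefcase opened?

quickly

'quickly' marks the manner of the opening event.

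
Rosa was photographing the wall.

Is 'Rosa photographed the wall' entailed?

no

'was photographing' is progressive; for an accomplishment like 'photograph the wall', it doesn't entail completion.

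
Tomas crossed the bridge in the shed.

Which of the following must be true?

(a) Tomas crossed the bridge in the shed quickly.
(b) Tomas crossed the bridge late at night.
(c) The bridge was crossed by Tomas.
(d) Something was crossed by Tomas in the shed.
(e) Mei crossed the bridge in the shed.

(c), (d)

(a) Not entailed — 'quickly' adds information not in the original event.
(b) Not entailed — 'late at night' adds information not in the original event.
(c) Entailed — the original entails any weakening of itself; this just drops 'in the shed'.
(d) Entailed — the original entails any weakening of itself; this just generalizes the patient.
(e) Not entailed — the passage has Tomas crossing the bridge, not Mei.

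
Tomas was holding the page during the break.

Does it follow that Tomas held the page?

'hold' is atelic; if Tomas was holding the page, then Tomas held the page (for some time).

yes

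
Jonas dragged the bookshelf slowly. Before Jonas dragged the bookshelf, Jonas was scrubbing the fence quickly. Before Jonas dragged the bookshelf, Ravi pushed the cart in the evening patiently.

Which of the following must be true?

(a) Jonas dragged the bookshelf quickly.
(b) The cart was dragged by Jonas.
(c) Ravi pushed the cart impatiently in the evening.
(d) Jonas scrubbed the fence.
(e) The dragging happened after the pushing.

(a) Not entailed — 'quickly' adds a manner not in (and inconsistent with) the original.
(b) Not entailed — Jonas dragged the bookshelf, not the cart; the cart belongs to the pushing event.
(c) Not entailed — 'impatiently' adds a manner not in (and inconsistent with) the original.
(d) Entailed — 'scrub' is an activity; 'was scrubbing' entails that some scrubbing happened, so 'scrubbed' holds.
(e) Entailed — the narrative places the pushing before the dragging.

(d), (e)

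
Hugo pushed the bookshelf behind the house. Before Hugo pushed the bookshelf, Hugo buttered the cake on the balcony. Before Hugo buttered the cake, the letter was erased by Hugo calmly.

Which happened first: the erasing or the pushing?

the erasing

The connectives place the erasing before the pushing.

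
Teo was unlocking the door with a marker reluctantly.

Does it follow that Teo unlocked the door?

'was unlocking' is progressive; for an accomplishment like 'unlock the door', it doesn't entail completion.

no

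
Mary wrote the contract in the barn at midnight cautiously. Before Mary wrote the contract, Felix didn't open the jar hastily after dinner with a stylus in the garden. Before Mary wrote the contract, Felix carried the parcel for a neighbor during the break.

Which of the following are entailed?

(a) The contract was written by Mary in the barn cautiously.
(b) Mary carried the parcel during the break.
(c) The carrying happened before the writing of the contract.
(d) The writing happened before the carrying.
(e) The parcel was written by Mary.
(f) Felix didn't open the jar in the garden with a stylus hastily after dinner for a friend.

(a) Entailed — every conjunct here is already in the original writing event.
(b) Not entailed — the passage has Felix carrying the parcel, not Mary.
(c) Entailed — the narrative places the carrying before the writing.
(d) Not entailed — the narrative places the carrying before the writing, not after.
(e) Not entailed — Mary wrote the contract, not the parcel; the parcel belongs to the carrying event.
(f) Entailed — under negation, adding a further restriction is entailed: if no such opening event occurred, none occurred for a friend either.

(a), (c), (f)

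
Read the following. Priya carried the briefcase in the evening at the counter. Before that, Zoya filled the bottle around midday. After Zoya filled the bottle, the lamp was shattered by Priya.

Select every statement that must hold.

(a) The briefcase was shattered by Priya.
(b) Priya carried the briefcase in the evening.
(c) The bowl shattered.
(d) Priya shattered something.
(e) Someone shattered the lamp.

(a) Not entailed — Priya shattered the lamp, not the briefcase; the briefcase belongs to the carrying event.
(b) Entailed — the original entails any weakening of itself; this just drops 'at the counter'.
(c) Not entailed — the lamp is what shattered, not the bowl.
(d) Entailed — generalizing the patient leaves a sub-description the original still satisfies.
(e) Entailed — the original entails any weakening of itself; this just generalizes the agent.

(b), (d), (e)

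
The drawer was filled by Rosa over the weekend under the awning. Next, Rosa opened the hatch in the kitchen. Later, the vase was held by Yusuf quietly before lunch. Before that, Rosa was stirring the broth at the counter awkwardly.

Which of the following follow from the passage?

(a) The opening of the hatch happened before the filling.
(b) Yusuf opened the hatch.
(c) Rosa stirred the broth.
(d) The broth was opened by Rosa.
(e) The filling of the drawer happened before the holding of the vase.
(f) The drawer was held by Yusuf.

(a) Not entailed — the narrative places the filling before the opening, not after.
(b) Not entailed — the passage has Rosa opening the hatch, not Yusuf.
(c) Entailed — 'stir' is an activity; 'was stirring' entails that some stirring happened, so 'stirred' holds.
(d) Not entailed — Rosa opened the hatch, not the broth; the broth belongs to the stirring event.
(e) Entailed — the narrative places the filling before the holding.
(f) Not entailed — Yusuf held the vase, not the drawer; the drawer belongs to the filling event.

(c), (e)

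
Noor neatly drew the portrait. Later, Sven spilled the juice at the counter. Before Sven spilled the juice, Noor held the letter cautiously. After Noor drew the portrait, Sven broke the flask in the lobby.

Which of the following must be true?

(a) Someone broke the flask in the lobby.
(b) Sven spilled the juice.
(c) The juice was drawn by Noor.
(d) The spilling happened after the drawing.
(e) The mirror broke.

(a), (b), (d)

(a) Entailed — this follows by dropping conjuncts from the breaking event's description.
(b) Entailed — dropping 'at the counter' leaves a sub-description the original still satisfies.
(c) Not entailed — Noor drew the portrait, not the juice; the juice belongs to the spilling event.
(d) Entailed — the narrative places the drawing before the spilling.
(e) Not entailed — the flask is what broke, not the mirror.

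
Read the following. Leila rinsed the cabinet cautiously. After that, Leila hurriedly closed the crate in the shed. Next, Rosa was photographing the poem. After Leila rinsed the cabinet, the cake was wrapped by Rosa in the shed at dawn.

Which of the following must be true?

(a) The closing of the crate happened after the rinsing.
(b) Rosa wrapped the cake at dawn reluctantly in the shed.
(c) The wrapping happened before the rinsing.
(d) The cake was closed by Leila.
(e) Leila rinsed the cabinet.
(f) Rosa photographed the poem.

(a), (e)

(a) Entailed — the narrative places the rinsing before the closing.
(b) Not entailed — 'reluctantly' adds information not in the original event.
(c) Not entailed — the narrative places the rinsing before the wrapping, not after.
(d) Not entailed — Leila closed the crate, not the cake; the cake belongs to the wrapping event.
(e) Entailed — the original entails any weakening of itself; this just drops 'cautiously'.
(f) Not entailed — 'was photographing' is progressive on an accomplishment; it does not entail the completed 'photographed'.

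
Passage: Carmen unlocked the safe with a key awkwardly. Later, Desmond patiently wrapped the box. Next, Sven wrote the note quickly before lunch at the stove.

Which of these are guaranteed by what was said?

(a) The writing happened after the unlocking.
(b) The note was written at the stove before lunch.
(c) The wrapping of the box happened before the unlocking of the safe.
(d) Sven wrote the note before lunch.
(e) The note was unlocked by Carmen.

(a), (b), (d)

(a) Entailed — the narrative places the unlocking before the writing.
(b) Entailed — this follows by dropping conjuncts from the writing event's description.
(c) Not entailed — the narrative places the unlocking before the wrapping, not after.
(d) Entailed — every conjunct here is already in the original writing event.
(e) Not entailed — Carmen unlocked the safe, not the note; the note belongs to the writing event.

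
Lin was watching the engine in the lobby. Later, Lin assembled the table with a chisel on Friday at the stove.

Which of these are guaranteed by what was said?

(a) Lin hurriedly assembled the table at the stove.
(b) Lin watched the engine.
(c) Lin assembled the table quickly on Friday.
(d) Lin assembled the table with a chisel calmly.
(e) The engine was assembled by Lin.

(a) Not entailed — 'hurriedly' adds information not in the original event.
(b) Entailed — 'watch' is an activity; 'was watching' entails that some watching happened, so 'watched' holds.
(c) Not entailed — 'quickly' adds information not in the original event.
(d) Not entailed — 'calmly' adds information not in the original event.
(e) Not entailed — Lin assembled the table, not the engine; the engine belongs to the watching event.

(b)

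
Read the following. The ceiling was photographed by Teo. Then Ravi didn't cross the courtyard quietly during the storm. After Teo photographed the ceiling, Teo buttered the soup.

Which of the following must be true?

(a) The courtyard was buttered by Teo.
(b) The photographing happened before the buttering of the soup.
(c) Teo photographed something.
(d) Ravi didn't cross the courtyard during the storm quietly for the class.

(b), (c), (d)

(a) Not entailed — Teo buttered the soup, not the courtyard; the courtyard belongs to the crossing event.
(b) Entailed — the narrative places the photographing before the buttering.
(c) Entailed — every conjunct here is already in the original photographing event.
(d) Entailed — under negation, adding a further restriction is entailed: if no such crossing event occurred, none occurred for the class either.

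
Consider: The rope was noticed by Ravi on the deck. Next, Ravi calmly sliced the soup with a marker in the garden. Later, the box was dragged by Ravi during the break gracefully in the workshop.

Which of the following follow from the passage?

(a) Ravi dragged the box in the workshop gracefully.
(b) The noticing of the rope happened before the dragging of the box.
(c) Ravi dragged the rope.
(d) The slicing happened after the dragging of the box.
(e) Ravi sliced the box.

(a), (b)

(a) Entailed — the original entails any weakening of itself; this just drops 'during the break'.
(b) Entailed — the narrative places the noticing before the dragging.
(c) Not entailed — Ravi dragged the box, not the rope; the rope belongs to the noticing event.
(d) Not entailed — the narrative places the slicing before the dragging, not after.
(e) Not entailed — Ravi sliced the soup, not the box; the box belongs to the dragging event.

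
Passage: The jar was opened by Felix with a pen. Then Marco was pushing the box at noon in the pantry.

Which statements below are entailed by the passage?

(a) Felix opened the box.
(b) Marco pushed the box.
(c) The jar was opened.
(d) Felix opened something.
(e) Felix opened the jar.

(b), (c), (d), (e)

(a) Not entailed — Felix opened the jar, not the box; the box belongs to the pushing event.
(b) Entailed — 'push' is an activity; 'was pushing' entails that some pushing happened, so 'pushed' holds.
(c) Entailed — every conjunct here is already in the original opening event.
(d) Entailed — this follows by dropping conjuncts from the opening event's description.
(e) Entailed — dropping 'with a pen' leaves a sub-description the original still satisfies.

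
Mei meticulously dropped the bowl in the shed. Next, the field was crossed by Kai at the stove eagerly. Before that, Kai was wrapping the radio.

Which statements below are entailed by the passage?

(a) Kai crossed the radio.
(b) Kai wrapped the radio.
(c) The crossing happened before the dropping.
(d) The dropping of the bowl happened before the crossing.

(d)

(a) Not entailed — Kai crossed the field, not the radio; the radio belongs to the wrapping event.
(b) Not entailed — 'was wrapping' is progressive on an accomplishment; it does not entail the completed 'wrapped'.
(c) Not entailed — the narrative places the dropping before the crossing, not after.
(d) Entailed — the narrative places the dropping before the crossing.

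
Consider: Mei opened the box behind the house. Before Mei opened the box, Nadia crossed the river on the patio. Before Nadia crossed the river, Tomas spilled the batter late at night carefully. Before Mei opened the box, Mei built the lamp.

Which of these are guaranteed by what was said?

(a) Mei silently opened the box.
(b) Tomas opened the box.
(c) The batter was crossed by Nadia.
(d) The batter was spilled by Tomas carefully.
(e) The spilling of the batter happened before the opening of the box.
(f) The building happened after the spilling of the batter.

(d), (e)

(a) Not entailed — 'silently' adds information not in the original event.
(b) Not entailed — the passage has Mei opening the box, not Tomas.
(c) Not entailed — Nadia crossed the river, not the batter; the batter belongs to the spilling event.
(d) Entailed — the original entails any weakening of itself; this just drops 'late at night'.
(e) Entailed — the narrative places the spilling before the opening.
(f) Not entailed — the narrative doesn't order the spilling relative to the building.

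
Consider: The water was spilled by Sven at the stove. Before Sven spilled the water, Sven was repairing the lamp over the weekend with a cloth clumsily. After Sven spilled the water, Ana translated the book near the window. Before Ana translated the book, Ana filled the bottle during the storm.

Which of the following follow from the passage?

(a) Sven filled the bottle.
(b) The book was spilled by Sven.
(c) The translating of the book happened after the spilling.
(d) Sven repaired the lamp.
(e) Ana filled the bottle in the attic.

(a) Not entailed — the passage has Ana filling the bottle, not Sven.
(b) Not entailed — Sven spilled the water, not the book; the book belongs to the translating event.
(c) Entailed — the narrative places the spilling before the translating.
(d) Not entailed — 'was repairing' is progressive on an accomplishment; it does not entail the completed 'repaired'.
(e) Not entailed — 'in the attic' adds information not in the original event.

(c)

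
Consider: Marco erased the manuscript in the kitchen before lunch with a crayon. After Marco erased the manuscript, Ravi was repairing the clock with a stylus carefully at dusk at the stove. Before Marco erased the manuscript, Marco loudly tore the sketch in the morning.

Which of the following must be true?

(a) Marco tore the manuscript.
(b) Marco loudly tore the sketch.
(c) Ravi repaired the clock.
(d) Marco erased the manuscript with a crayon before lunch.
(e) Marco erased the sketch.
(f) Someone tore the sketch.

(b), (d), (f)

(a) Not entailed — Marco tore the sketch, not the manuscript; the manuscript belongs to the erasing event.
(b) Entailed — dropping 'in the morning' leaves a sub-description the original still satisfies.
(c) Not entailed — 'was repairing' is progressive on an accomplishment; it does not entail the completed 'repaired'.
(d) Entailed — dropping 'in the kitchen' leaves a sub-description the original still satisfies.
(e) Not entailed — Marco erased the manuscript, not the sketch; the sketch belongs to the tearing event.
(f) Entailed — dropping 'in the morning', 'loudly' and generalizing the agent leaves a sub-description the original still satisfies.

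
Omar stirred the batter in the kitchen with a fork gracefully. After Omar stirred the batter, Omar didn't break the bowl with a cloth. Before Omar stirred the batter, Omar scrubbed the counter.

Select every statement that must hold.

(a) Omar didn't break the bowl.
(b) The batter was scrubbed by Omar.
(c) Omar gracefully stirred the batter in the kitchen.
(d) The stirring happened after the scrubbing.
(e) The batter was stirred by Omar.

(c), (d), (e)

(a) Not entailed — dropping 'with a cloth' under negation is not valid — the original leaves open that Omar broke the bowl some other way.
(b) Not entailed — Omar scrubbed the counter, not the batter; the batter belongs to the stirring event.
(c) Entailed — the original entails any weakening of itself; this just drops 'with a fork'.
(d) Entailed — the narrative places the scrubbing before the stirring.
(e) Entailed — dropping 'in the kitchen', 'with a fork', 'gracefully' leaves a sub-description the original still satisfies.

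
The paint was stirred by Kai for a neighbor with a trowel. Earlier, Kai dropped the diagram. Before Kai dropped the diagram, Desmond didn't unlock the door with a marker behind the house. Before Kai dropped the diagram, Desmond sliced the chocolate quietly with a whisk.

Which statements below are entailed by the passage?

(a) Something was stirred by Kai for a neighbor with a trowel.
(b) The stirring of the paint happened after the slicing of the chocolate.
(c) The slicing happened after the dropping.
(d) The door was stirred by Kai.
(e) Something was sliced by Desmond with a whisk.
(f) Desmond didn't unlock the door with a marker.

(a) Entailed — every conjunct here is already in the original stirring event.
(b) Entailed — the narrative places the slicing before the stirring.
(c) Not entailed — the narrative places the slicing before the dropping, not after.
(d) Not entailed — Kai stirred the paint, not the door; the door belongs to the unlocking event.
(e) Entailed — every conjunct here is already in the original slicing event.
(f) Not entailed — dropping 'behind the house' under negation is not valid — the original leaves open that Desmond unlocked the door some other way.

(a), (b), (e)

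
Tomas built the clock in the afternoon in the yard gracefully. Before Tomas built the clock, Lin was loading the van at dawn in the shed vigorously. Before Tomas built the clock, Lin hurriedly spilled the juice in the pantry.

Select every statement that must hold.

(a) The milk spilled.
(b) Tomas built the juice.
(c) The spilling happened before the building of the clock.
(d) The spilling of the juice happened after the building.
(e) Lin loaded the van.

(a) Not entailed — the juice is what spilled, not the milk.
(b) Not entailed — Tomas built the clock, not the juice; the juice belongs to the spilling event.
(c) Entailed — the narrative places the spilling before the building.
(d) Not entailed — the narrative places the spilling before the building, not after.
(e) Not entailed — 'was loading' is progressive on an accomplishment; it does not entail the completed 'loaded'.

(c)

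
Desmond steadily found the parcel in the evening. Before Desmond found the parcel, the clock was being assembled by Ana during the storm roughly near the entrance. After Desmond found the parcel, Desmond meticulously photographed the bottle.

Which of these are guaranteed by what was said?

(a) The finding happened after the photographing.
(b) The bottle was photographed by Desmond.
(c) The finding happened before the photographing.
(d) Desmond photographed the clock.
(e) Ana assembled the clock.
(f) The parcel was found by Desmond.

(a) Not entailed — the narrative places the finding before the photographing, not after.
(b) Entailed — this follows by dropping conjuncts from the photographing event's description.
(c) Entailed — the narrative places the finding before the photographing.
(d) Not entailed — Desmond photographed the bottle, not the clock; the clock belongs to the assembling event.
(e) Not entailed — 'was assembling' is progressive on an accomplishment; it does not entail the completed 'assembled'.
(f) Entailed — every conjunct here is already in the original finding event.

(b), (c), (f)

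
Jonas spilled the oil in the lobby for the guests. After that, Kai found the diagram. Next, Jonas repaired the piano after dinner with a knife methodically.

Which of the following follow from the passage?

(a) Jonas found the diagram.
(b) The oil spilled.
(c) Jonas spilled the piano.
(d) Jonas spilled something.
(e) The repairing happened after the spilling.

(b), (d), (e)

(a) Not entailed — the passage has Kai finding the diagram, not Jonas.
(b) Entailed — 'Jonas spilled the oil' is causative; it entails the inchoative 'the oil spilled'.
(c) Not entailed — Jonas spilled the oil, not the piano; the piano belongs to the repairing event.
(d) Entailed — the original entails any weakening of itself; this just drops 'in the lobby', 'for the guests' and generalizes the patient.
(e) Entailed — the narrative places the spilling before the repairing.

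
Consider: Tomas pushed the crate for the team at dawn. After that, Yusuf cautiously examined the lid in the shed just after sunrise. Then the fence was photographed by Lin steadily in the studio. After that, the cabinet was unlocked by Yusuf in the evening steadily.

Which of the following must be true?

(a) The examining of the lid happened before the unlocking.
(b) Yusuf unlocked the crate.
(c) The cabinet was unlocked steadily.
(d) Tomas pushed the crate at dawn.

(a) Entailed — the narrative places the examining before the unlocking.
(b) Not entailed — Yusuf unlocked the cabinet, not the crate; the crate belongs to the pushing event.
(c) Entailed — every conjunct here is already in the original unlocking event.
(d) Entailed — this follows by dropping conjuncts from the pushing event's description.

(a), (c), (d)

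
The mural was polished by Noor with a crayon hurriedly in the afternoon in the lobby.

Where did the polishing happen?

in the lobby

'in the lobby' marks the location of the polishing event.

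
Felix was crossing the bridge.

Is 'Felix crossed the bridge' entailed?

'was crossing' is progressive; for an accomplishment like 'cross the bridge', it doesn't entail completion.

no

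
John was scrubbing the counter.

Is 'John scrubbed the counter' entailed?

yes

'scrub' is atelic; if John was scrubbing the counter, then John scrubbed the counter (for some time).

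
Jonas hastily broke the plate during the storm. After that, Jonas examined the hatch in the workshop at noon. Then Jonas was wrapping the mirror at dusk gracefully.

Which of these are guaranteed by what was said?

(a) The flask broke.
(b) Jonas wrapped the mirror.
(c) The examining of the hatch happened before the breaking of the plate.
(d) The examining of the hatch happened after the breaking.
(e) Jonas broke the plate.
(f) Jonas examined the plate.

(a) Not entailed — the plate is what broke, not the flask.
(b) Not entailed — 'was wrapping' is progressive on an accomplishment; it does not entail the completed 'wrapped'.
(c) Not entailed — the narrative places the breaking before the examining, not after.
(d) Entailed — the narrative places the breaking before the examining.
(e) Entailed — every conjunct here is already in the original breaking event.
(f) Not entailed — Jonas examined the hatch, not the plate; the plate belongs to the breaking event.

(d), (e)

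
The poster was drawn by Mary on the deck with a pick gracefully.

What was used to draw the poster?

a pick

'with a pick' marks the instrument of the drawing event.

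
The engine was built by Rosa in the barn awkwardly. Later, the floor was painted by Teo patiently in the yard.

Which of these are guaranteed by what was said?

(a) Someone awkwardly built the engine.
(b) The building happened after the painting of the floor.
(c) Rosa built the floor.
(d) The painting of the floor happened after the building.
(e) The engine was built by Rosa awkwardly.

(a) Entailed — this follows by dropping conjuncts from the building event's description.
(b) Not entailed — the narrative places the building before the painting, not after.
(c) Not entailed — Rosa built the engine, not the floor; the floor belongs to the painting event.
(d) Entailed — the narrative places the building before the painting.
(e) Entailed — this follows by dropping conjuncts from the building event's description.

(a), (d), (e)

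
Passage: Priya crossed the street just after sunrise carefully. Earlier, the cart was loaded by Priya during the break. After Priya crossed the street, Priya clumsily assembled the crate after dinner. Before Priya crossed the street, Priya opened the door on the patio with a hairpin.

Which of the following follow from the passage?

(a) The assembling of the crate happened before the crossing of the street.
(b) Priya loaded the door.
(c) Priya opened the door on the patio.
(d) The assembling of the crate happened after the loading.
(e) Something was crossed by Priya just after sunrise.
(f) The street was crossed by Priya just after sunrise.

(c), (d), (e), (f)

(a) Not entailed — the narrative places the crossing before the assembling, not after.
(b) Not entailed — Priya loaded the cart, not the door; the door belongs to the opening event.
(c) Entailed — the original entails any weakening of itself; this just drops 'with a hairpin'.
(d) Entailed — the narrative places the loading before the assembling.
(e) Entailed — every conjunct here is already in the original crossing event.
(f) Entailed — dropping 'carefully' leaves a sub-description the original still satisfies.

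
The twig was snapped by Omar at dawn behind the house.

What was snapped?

the twig

'the twig' marks the patient of the snapping event.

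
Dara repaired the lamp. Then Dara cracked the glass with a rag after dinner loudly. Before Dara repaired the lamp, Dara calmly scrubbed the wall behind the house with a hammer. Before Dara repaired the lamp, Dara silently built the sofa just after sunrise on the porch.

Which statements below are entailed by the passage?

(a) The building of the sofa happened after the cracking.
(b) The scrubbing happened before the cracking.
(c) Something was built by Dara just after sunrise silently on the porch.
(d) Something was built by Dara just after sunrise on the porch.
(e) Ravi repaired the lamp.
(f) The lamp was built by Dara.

(b), (c), (d)

(a) Not entailed — the narrative places the building before the cracking, not after.
(b) Entailed — the narrative places the scrubbing before the cracking.
(c) Entailed — every conjunct here is already in the original building event.
(d) Entailed — the original entails any weakening of itself; this just drops 'silently' and generalizes the patient.
(e) Not entailed — the passage has Dara repairing the lamp, not Ravi.
(f) Not entailed — Dara built the sofa, not the lamp; the lamp belongs to the repairing event.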